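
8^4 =4096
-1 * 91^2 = -8281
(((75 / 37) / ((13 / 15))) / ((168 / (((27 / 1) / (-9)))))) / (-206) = 0.00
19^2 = 361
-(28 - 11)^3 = -4913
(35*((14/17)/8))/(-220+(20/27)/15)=-19845/1211488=-0.02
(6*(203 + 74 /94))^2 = 3302571024 /2209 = 1495052.52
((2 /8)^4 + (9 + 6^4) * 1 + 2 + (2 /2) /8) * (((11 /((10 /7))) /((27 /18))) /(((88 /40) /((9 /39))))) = 2342375 /3328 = 703.84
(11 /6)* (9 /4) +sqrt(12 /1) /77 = 2* sqrt(3) /77 +33 /8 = 4.17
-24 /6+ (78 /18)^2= 133 /9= 14.78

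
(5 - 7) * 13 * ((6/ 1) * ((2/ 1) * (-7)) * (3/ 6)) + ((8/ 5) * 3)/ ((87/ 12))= 1092.66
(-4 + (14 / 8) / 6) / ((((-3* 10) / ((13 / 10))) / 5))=1157 / 1440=0.80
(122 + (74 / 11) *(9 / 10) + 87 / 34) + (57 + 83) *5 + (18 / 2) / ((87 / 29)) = 1558857 / 1870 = 833.61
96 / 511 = 0.19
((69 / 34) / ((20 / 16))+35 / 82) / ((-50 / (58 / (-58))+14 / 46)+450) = 328693 / 80203790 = 0.00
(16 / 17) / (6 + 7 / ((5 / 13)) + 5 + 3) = 80 / 2737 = 0.03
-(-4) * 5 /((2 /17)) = 170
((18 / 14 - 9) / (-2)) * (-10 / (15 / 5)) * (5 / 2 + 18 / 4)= -90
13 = 13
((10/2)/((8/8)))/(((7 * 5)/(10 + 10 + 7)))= 27/7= 3.86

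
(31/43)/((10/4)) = 62/215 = 0.29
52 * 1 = 52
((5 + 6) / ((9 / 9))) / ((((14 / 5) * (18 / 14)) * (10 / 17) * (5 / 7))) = 1309 / 180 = 7.27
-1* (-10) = 10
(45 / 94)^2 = 2025 / 8836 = 0.23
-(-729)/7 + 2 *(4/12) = 2201/21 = 104.81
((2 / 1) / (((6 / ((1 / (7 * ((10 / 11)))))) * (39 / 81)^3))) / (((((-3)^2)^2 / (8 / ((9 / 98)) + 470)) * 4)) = 248193 / 307580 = 0.81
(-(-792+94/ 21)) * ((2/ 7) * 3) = 33076/ 49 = 675.02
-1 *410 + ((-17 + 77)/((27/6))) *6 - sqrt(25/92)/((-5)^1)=-330 + sqrt(23)/46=-329.90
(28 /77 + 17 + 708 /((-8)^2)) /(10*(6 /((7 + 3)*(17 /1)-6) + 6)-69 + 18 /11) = -205123 /50496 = -4.06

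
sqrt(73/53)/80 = sqrt(3869)/4240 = 0.01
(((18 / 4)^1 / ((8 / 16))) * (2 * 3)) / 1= 54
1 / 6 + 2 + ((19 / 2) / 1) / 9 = 29 / 9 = 3.22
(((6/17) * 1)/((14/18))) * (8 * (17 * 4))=1728/7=246.86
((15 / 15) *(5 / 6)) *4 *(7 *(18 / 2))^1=210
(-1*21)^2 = 441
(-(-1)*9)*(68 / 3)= 204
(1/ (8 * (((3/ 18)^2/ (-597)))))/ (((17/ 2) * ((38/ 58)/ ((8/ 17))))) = -1246536/ 5491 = -227.01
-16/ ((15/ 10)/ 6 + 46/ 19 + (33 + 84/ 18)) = -3648/ 9197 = -0.40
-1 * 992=-992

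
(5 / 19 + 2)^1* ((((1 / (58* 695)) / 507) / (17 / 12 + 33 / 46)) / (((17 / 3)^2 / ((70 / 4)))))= 62307 / 2203262492561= 0.00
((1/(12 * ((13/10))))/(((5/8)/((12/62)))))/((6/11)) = 44/1209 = 0.04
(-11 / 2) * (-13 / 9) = 7.94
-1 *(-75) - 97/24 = 1703/24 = 70.96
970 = 970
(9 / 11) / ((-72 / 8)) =-1 / 11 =-0.09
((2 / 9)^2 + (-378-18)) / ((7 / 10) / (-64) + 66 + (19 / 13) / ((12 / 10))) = -266839040 / 45292149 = -5.89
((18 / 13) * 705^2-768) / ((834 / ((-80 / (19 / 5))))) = -595764400 / 34333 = -17352.53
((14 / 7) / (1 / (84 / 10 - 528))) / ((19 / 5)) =-5196 / 19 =-273.47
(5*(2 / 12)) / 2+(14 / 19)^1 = 263 / 228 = 1.15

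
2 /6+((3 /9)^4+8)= 676 /81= 8.35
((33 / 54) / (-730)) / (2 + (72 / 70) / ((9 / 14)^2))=-11 / 58984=-0.00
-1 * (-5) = 5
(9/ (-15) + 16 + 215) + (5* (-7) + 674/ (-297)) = 286799/ 1485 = 193.13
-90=-90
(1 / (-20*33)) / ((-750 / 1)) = 0.00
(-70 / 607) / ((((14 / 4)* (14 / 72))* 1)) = -720 / 4249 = -0.17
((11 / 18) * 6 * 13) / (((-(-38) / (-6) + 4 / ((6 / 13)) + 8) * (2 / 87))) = 12441 / 62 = 200.66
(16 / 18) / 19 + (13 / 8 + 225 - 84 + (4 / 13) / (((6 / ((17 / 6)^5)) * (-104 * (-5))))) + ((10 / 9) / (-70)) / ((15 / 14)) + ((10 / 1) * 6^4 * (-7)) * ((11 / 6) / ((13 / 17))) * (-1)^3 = 217638.06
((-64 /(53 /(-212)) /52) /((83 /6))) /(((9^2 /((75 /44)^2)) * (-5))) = -1000 /391677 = -0.00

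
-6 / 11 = -0.55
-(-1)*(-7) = -7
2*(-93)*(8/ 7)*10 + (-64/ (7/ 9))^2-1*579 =199245/ 49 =4066.22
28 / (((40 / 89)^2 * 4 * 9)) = 55447 / 14400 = 3.85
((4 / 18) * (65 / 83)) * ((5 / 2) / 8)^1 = 325 / 5976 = 0.05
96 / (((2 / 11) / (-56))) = -29568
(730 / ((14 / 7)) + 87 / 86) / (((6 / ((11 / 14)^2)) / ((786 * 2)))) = 498941927 / 8428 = 59200.51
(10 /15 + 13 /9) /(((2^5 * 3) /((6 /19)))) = 1 /144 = 0.01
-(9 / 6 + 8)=-19 / 2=-9.50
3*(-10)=-30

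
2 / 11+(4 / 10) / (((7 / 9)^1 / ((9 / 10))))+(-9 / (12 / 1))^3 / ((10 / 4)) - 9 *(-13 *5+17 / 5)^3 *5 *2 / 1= 1295881732741 / 61600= 21037041.12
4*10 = 40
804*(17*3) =41004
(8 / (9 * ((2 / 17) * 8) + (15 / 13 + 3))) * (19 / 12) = 4199 / 4185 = 1.00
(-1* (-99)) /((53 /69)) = 6831 /53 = 128.89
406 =406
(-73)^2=5329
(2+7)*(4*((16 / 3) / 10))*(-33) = -3168 / 5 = -633.60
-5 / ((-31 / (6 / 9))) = 0.11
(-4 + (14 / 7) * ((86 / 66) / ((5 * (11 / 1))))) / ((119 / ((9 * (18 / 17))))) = -22788 / 71995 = -0.32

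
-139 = -139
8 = 8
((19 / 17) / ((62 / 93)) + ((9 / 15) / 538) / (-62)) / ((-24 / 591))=-936376263 / 22682080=-41.28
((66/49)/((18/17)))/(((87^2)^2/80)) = 0.00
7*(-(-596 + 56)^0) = -7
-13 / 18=-0.72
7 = 7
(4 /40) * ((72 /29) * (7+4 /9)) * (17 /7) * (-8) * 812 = -29158.40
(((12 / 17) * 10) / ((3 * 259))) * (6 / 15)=16 / 4403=0.00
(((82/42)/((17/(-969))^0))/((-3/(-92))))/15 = 3772/945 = 3.99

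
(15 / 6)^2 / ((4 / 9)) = 225 / 16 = 14.06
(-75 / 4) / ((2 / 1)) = -9.38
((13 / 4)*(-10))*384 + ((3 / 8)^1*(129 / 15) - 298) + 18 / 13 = -6642163 / 520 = -12773.39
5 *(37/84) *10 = 925/42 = 22.02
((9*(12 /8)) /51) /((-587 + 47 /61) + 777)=61 /43962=0.00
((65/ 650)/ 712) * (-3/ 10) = -3/ 71200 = -0.00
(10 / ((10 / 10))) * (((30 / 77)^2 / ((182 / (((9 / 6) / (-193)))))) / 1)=-6750 / 104131027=-0.00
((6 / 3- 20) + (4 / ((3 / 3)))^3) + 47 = 93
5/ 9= 0.56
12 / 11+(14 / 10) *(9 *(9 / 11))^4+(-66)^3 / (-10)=481204275 / 14641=32866.90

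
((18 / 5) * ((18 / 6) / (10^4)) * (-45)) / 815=-0.00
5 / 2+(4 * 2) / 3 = 31 / 6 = 5.17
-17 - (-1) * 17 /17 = -16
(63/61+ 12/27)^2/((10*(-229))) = -657721/690208290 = -0.00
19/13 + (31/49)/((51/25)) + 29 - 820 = -25639661/32487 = -789.23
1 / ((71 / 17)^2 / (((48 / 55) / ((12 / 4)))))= 4624 / 277255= 0.02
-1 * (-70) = 70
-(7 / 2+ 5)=-17 / 2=-8.50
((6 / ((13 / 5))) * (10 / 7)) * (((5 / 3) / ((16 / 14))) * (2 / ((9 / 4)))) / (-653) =-500 / 76401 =-0.01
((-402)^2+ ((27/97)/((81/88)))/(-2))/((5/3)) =96962.31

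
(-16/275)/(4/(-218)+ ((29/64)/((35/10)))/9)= 3515904/239525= 14.68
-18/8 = -9/4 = -2.25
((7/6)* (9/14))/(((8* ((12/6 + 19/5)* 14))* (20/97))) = 291/51968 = 0.01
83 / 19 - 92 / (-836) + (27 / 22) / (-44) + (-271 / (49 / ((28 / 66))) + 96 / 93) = 37554085 / 11973192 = 3.14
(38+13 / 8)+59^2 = 28165 / 8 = 3520.62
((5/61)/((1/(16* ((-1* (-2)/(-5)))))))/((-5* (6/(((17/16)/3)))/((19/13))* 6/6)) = 323/35685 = 0.01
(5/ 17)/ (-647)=-5/ 10999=-0.00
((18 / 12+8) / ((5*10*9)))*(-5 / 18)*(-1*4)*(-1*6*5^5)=-11875 / 27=-439.81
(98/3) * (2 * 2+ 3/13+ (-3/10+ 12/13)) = 30919/195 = 158.56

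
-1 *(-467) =467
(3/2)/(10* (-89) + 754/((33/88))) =9/6724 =0.00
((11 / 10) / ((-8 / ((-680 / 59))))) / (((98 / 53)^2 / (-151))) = -79317733 / 1133272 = -69.99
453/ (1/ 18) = 8154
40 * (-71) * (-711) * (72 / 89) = 145385280 / 89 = 1633542.47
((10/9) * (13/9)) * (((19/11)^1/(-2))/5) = -247/891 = -0.28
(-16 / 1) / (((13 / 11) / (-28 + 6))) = 3872 / 13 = 297.85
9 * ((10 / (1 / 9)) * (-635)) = -514350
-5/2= -2.50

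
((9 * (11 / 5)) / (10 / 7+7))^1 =693 / 295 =2.35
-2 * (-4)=8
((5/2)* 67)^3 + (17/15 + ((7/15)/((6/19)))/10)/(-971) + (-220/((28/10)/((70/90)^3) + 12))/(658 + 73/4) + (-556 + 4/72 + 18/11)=3980488318181218453/847116518600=4698867.55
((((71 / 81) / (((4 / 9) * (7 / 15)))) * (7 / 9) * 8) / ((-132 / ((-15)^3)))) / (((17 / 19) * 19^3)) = 44375 / 405042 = 0.11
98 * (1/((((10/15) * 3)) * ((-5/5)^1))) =-49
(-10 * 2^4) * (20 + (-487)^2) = -37950240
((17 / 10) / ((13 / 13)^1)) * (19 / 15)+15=2573 / 150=17.15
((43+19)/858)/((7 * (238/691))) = 0.03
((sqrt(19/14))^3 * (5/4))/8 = 95 * sqrt(266)/6272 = 0.25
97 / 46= 2.11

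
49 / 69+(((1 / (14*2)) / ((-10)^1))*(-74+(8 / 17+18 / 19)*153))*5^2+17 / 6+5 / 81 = -324164 / 35397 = -9.16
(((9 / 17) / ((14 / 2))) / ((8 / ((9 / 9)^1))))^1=0.01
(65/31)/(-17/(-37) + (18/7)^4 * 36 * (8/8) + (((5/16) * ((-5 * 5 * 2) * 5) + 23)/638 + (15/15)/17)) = 501033573040/376213758795821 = 0.00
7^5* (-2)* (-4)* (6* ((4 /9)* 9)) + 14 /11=3226945.27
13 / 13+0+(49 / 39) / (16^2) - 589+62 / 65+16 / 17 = -497387963 / 848640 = -586.10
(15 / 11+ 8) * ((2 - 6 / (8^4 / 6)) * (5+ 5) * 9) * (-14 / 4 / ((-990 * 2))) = 1470119 / 495616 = 2.97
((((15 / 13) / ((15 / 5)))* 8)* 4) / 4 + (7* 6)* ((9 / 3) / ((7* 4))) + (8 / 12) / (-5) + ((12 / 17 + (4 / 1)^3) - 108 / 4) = 299341 / 6630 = 45.15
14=14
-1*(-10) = 10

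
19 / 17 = 1.12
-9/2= -4.50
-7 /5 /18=-7 /90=-0.08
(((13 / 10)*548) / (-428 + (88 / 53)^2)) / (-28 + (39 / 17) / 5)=85048093 / 1398171614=0.06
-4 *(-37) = 148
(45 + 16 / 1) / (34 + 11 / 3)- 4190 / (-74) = 243506 / 4181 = 58.24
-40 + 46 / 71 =-2794 / 71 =-39.35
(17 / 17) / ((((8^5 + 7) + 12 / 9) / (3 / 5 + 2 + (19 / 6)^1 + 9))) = 443 / 983290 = 0.00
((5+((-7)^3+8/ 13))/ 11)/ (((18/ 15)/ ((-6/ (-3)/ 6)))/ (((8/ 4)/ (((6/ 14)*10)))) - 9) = 10234/ 429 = 23.86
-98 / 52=-49 / 26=-1.88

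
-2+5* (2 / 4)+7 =15 / 2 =7.50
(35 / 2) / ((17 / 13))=455 / 34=13.38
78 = 78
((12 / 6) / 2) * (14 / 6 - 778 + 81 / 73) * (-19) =3222932 / 219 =14716.58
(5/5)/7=1/7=0.14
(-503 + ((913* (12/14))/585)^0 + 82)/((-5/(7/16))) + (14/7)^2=163/4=40.75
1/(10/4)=2/5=0.40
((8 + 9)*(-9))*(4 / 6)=-102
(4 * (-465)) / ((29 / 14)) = -26040 / 29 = -897.93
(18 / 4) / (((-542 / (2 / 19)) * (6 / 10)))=-15 / 10298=-0.00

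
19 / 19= 1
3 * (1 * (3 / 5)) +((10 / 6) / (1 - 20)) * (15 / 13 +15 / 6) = 1.48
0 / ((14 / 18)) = 0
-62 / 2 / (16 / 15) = -465 / 16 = -29.06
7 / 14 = 1 / 2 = 0.50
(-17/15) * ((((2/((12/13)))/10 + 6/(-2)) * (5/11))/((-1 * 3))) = -2839/5940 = -0.48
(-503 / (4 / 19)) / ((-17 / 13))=124241 / 68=1827.07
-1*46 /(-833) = 46 /833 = 0.06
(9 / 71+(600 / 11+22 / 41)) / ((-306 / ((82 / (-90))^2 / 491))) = -72481481 / 237617805150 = -0.00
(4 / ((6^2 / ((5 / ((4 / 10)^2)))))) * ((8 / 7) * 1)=250 / 63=3.97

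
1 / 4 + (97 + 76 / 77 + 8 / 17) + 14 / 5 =2657469 / 26180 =101.51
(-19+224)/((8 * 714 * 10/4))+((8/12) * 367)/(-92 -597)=-670519/1967784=-0.34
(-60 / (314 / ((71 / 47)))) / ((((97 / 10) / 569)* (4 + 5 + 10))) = -12119700 / 13599497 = -0.89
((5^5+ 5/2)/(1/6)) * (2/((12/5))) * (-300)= -4691250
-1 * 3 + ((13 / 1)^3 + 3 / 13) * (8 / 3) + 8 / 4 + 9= 228824 / 39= 5867.28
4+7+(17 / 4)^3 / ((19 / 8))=6585 / 152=43.32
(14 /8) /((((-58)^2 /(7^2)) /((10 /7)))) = 245 /6728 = 0.04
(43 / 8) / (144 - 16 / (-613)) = 26359 / 706304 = 0.04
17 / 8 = 2.12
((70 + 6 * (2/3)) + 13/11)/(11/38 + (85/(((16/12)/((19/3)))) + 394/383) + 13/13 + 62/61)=1468411276/7950959599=0.18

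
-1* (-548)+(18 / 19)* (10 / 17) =177184 / 323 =548.56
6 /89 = 0.07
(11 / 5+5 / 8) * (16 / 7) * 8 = 1808 / 35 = 51.66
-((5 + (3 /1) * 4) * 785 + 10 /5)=-13347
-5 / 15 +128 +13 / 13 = 386 / 3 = 128.67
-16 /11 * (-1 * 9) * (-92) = -13248 /11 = -1204.36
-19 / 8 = -2.38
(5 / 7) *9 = 6.43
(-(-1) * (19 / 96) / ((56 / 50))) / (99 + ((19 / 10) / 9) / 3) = 21375 / 11983552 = 0.00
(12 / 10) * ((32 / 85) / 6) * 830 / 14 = 2656 / 595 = 4.46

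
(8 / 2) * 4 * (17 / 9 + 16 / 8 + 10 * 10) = 14960 / 9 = 1662.22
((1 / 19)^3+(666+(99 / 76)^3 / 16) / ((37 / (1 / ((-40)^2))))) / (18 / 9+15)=947863871 / 1413713428480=0.00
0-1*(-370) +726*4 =3274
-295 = -295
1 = 1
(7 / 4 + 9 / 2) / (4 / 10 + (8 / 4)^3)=125 / 168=0.74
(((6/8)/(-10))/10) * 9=-27/400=-0.07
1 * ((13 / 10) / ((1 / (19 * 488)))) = 60268 / 5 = 12053.60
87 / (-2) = -87 / 2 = -43.50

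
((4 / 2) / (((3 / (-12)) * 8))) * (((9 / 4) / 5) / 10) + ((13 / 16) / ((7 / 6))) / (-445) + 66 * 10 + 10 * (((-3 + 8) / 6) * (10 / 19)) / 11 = 25794742073 / 39062100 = 660.35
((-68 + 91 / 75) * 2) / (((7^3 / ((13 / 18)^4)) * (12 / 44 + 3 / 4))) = -1573682539 / 15190355250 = -0.10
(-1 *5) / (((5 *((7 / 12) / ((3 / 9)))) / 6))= -3.43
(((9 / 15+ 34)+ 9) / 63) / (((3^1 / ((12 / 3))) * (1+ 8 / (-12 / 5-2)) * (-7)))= 0.16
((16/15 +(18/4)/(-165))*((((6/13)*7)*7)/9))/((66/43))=722701/424710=1.70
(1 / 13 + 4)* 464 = 24592 / 13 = 1891.69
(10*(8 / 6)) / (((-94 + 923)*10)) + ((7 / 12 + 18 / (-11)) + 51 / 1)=5465773 / 109428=49.95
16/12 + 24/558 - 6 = -430/93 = -4.62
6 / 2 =3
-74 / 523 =-0.14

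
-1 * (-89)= 89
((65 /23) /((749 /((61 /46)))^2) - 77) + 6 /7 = -2078912704427 /27302796668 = -76.14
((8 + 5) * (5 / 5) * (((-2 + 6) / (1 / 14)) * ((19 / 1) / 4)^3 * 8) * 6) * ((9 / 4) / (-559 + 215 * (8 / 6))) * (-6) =7982793 / 43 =185646.35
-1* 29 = -29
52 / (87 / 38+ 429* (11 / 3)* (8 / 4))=1976 / 119635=0.02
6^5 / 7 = 7776 / 7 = 1110.86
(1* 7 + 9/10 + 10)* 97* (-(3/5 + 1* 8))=-746609/50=-14932.18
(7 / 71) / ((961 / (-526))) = -3682 / 68231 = -0.05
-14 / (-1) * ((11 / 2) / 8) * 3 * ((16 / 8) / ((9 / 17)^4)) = 6431117 / 8748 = 735.15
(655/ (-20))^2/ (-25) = -17161/ 400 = -42.90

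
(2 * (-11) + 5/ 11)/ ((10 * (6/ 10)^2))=-395/ 66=-5.98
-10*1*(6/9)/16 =-0.42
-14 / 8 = -1.75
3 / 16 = 0.19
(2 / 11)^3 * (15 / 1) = 120 / 1331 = 0.09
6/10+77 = 388/5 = 77.60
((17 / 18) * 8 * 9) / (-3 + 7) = 17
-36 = -36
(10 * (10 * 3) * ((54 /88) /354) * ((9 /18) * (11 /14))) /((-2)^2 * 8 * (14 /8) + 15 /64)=5400 /1486387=0.00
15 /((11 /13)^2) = 20.95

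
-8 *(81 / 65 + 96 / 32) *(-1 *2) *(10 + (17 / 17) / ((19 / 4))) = 856704 / 1235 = 693.69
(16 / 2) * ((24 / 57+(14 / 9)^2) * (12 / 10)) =69952 / 2565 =27.27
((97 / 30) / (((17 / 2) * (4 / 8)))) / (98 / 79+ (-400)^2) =7663 / 1611612495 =0.00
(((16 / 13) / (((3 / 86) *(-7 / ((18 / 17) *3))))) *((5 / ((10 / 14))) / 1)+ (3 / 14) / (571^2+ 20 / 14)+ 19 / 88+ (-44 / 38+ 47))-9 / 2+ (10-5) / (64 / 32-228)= -6721916286045447 / 95296982584232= -70.54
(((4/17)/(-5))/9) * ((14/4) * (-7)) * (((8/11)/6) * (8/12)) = 784/75735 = 0.01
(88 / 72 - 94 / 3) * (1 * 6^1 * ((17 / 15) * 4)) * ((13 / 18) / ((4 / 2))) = -119782 / 405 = -295.76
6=6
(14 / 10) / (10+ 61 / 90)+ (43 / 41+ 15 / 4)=776971 / 157604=4.93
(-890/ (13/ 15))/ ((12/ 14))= -15575/ 13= -1198.08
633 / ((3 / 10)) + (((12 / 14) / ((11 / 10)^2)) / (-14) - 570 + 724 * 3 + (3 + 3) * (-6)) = 21794704 / 5929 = 3675.95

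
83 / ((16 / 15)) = 1245 / 16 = 77.81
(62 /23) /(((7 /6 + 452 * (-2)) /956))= -2.85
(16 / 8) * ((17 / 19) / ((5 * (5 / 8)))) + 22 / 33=1766 / 1425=1.24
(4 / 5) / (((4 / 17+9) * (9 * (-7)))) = -68 / 49455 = -0.00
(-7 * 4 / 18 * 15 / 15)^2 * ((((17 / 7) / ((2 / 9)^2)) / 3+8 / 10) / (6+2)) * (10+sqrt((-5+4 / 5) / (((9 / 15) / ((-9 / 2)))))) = 16849 * sqrt(14) / 2160+16849 / 324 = 81.19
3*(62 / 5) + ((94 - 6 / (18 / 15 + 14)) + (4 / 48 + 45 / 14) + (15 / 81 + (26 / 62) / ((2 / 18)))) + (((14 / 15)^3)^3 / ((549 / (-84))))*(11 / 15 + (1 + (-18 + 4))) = 242032384714854944531 / 1740351638320312500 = 139.07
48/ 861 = 16/ 287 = 0.06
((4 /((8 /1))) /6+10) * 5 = 605 /12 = 50.42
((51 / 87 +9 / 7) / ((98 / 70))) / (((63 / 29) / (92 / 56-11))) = -124450 / 21609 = -5.76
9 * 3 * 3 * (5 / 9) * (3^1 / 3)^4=45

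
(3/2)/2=0.75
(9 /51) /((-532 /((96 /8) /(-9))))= 1 /2261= 0.00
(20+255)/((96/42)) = 1925/16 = 120.31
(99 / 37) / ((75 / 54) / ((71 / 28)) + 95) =63261 / 2259035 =0.03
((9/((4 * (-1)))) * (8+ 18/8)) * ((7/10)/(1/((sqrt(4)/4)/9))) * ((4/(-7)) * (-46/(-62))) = 943/2480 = 0.38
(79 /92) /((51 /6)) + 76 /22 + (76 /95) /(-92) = 152551 /43010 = 3.55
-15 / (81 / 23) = -4.26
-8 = -8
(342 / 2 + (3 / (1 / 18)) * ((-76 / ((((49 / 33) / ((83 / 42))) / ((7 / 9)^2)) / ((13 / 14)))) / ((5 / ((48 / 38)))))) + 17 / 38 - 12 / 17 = -95654729 / 158270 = -604.38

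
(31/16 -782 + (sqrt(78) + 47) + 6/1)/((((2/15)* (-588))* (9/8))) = 58165/7056 -5* sqrt(78)/441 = 8.14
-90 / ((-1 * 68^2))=45 / 2312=0.02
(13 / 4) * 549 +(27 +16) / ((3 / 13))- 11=23515 / 12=1959.58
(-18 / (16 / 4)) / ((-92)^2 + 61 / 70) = -315 / 592541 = -0.00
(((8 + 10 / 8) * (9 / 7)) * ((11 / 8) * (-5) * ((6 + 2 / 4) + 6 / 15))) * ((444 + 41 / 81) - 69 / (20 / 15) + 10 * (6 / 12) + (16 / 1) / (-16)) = -1203347189 / 5376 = -223836.90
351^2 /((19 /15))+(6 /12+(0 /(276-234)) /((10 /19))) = 3696049 /38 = 97264.45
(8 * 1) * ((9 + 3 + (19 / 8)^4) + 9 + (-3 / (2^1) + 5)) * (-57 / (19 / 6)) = -2076057 / 256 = -8109.60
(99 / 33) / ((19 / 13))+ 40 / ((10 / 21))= 86.05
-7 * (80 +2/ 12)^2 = -44986.86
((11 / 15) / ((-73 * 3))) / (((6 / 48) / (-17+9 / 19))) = 27632 / 62415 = 0.44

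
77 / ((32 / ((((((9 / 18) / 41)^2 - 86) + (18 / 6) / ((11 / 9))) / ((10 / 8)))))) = -8651083 / 53792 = -160.82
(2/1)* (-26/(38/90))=-2340/19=-123.16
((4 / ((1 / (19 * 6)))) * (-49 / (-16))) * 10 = 13965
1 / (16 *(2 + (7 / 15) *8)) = 15 / 1376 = 0.01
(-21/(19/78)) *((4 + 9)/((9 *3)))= -2366/57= -41.51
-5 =-5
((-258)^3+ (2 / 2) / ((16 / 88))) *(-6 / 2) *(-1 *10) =-515205195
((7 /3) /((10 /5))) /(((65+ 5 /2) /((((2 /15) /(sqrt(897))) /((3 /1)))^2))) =28 /735652125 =0.00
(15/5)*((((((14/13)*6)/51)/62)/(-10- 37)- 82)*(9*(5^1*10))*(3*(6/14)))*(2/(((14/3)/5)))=-4812086718000/15777853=-304989.96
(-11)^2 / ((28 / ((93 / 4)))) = 11253 / 112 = 100.47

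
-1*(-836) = 836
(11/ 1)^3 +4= 1335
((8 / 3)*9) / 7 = 24 / 7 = 3.43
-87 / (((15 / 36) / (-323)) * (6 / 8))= 449616 / 5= 89923.20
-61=-61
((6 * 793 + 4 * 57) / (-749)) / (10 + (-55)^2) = -4986 / 2273215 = -0.00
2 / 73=0.03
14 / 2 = 7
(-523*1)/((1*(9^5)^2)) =-523/3486784401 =-0.00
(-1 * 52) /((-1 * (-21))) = -52 /21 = -2.48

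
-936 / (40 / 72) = -8424 / 5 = -1684.80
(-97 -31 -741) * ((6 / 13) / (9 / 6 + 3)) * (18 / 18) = -3476 / 39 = -89.13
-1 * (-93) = 93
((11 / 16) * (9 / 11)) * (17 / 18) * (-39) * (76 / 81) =-4199 / 216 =-19.44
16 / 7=2.29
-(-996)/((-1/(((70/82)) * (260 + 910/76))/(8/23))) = -1441112400/17917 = -80432.68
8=8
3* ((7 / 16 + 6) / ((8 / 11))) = 3399 / 128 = 26.55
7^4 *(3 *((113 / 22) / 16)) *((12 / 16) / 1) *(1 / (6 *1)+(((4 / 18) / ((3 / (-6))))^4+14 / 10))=2784.65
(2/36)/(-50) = -1/900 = -0.00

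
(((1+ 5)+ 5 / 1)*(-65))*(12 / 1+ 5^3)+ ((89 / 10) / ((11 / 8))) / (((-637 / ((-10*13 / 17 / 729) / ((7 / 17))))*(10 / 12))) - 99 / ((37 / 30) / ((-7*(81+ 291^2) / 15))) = 521937175381103 / 169615215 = 3077183.70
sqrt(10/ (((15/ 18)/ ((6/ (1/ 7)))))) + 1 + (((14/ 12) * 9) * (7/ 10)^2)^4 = 6 * sqrt(14) + 1122744263281/ 1600000000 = 724.17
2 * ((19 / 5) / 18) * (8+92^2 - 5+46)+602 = 188837 / 45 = 4196.38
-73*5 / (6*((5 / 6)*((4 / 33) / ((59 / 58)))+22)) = -710655 / 258164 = -2.75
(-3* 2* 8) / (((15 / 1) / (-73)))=1168 / 5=233.60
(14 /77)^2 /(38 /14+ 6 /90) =105 /8833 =0.01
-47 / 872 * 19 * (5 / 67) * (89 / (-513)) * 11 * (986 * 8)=1150.44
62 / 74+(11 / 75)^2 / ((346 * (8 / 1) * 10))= 0.84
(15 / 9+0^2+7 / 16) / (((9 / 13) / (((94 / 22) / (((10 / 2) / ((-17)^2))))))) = 17834479 / 23760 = 750.61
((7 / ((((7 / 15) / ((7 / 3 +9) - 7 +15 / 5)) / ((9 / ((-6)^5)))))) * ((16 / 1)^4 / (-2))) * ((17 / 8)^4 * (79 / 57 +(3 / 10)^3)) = 73993676009 / 615600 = 120197.65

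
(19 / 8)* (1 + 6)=133 / 8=16.62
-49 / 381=-0.13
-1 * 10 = -10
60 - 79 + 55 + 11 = 47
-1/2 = -0.50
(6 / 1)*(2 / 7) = 12 / 7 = 1.71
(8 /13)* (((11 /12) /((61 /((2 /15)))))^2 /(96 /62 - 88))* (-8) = 7502 /32815033875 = 0.00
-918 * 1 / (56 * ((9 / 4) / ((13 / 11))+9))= -221 / 147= -1.50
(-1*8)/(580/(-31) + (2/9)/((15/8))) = 8370/19451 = 0.43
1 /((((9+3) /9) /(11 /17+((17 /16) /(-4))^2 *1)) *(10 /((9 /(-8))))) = -0.06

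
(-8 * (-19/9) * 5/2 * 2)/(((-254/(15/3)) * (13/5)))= -9500/14859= -0.64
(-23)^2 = 529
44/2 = 22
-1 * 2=-2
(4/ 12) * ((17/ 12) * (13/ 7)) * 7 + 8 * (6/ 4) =18.14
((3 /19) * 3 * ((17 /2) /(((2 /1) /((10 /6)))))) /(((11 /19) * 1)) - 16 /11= 191 /44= 4.34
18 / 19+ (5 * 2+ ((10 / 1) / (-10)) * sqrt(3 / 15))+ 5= 303 / 19 - sqrt(5) / 5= 15.50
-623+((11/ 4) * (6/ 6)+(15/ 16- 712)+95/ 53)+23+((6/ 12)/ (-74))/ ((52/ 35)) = -66614463/ 50986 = -1306.52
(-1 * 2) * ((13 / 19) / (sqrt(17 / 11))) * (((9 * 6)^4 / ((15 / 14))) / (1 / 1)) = -1031704128 * sqrt(187) / 1615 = -8735815.33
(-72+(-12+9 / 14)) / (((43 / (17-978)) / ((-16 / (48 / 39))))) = -14579331 / 602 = -24218.16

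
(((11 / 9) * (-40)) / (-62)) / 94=110 / 13113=0.01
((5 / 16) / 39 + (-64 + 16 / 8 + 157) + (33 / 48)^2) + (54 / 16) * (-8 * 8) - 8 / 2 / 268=-80628739 / 668928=-120.53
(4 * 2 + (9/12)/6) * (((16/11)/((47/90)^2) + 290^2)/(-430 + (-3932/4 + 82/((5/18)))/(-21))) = -3487021321875/2027071178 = -1720.23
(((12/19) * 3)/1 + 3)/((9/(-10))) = -310/57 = -5.44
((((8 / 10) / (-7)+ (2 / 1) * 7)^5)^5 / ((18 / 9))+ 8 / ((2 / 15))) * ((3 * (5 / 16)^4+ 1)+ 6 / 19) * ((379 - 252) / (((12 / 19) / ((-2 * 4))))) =-5191838105532765048180640233174046902340560559595373516949293019577401153 / 130963732389059072344433593750000000000000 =-39643327284756736392686270000000.00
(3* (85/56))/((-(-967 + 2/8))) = 85/18046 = 0.00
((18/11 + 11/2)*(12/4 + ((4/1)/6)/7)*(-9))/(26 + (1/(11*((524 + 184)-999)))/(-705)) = -6280820325/821440634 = -7.65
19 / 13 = 1.46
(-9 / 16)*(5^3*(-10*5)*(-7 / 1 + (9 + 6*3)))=140625 / 2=70312.50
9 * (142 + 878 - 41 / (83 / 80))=732420 / 83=8824.34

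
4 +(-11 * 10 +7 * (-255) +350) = -1541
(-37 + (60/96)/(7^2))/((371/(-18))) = 130491/72716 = 1.79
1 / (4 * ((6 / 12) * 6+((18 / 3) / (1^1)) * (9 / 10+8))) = 5 / 1128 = 0.00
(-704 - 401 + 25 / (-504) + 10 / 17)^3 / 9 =-847402931992418140625 / 5660840037888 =-149695615.20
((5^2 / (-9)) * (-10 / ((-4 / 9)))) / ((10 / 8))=-50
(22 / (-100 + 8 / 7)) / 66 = -7 / 2076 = -0.00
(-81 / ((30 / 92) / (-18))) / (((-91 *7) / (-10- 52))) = 1386072 / 3185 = 435.19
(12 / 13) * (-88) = -1056 / 13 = -81.23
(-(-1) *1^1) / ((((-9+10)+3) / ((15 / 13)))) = 15 / 52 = 0.29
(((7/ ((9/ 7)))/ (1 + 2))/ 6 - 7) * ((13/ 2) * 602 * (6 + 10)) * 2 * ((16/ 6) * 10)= -5434374400/ 243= -22363680.66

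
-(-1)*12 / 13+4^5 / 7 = 147.21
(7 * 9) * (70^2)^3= 7411887000000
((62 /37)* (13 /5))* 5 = 806 /37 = 21.78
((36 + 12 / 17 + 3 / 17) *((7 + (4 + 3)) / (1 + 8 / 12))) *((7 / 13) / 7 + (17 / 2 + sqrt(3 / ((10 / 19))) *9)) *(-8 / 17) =-948024 *sqrt(570) / 7225-23489928 / 18785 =-4383.16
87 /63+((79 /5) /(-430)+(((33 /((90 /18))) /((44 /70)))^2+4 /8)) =112.09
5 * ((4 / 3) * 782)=15640 / 3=5213.33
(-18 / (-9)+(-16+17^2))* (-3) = -825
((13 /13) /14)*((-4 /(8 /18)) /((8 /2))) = -9 /56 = -0.16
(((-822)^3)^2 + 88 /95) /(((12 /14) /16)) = 1641128311015159846208 /285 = 5758344950930385425.29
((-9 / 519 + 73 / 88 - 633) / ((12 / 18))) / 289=-28873281 / 8799472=-3.28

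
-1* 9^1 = -9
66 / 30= 11 / 5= 2.20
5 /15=1 /3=0.33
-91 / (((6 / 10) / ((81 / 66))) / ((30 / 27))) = -2275 / 11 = -206.82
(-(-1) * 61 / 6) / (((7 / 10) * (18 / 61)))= 18605 / 378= 49.22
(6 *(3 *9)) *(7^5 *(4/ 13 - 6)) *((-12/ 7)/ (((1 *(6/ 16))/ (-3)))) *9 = -24868674432/ 13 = -1912974956.31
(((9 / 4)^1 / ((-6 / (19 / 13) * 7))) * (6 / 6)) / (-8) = 57 / 5824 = 0.01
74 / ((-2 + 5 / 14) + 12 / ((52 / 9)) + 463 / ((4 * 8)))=215488 / 43397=4.97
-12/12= -1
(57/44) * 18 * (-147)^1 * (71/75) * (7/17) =-12493089/9350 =-1336.16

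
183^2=33489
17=17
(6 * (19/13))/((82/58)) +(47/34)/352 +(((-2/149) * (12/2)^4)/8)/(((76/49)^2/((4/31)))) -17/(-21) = 1541123241305189/223369179249216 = 6.90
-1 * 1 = -1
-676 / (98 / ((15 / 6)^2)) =-4225 / 98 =-43.11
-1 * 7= -7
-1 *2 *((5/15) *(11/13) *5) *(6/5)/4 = -11/13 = -0.85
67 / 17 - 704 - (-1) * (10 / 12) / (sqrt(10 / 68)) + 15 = -682.89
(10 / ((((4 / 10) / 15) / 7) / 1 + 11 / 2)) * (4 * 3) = 126000 / 5779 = 21.80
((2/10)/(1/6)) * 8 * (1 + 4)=48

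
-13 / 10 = -1.30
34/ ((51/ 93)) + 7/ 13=813/ 13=62.54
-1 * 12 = -12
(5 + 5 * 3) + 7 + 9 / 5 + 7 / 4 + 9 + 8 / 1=951 / 20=47.55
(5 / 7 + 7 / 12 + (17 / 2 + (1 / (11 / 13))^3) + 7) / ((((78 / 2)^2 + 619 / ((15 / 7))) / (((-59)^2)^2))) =124965677538145 / 1011751664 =123514.18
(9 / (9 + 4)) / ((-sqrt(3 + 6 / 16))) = -2*sqrt(6) / 13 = -0.38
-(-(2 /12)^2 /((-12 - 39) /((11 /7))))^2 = -121 /165173904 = -0.00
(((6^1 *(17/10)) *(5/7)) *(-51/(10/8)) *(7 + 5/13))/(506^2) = -249696/29124095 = -0.01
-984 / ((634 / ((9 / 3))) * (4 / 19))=-7011 / 317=-22.12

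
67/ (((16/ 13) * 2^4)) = 3.40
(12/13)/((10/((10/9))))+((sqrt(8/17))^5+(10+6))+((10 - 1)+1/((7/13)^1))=128*sqrt(34)/4913+7360/273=27.11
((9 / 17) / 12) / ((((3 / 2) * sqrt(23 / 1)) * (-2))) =-sqrt(23) / 1564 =-0.00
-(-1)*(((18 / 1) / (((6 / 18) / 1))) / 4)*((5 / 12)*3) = 135 / 8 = 16.88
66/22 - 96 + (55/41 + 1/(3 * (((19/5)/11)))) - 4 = -221299/2337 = -94.69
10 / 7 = 1.43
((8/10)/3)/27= 4/405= 0.01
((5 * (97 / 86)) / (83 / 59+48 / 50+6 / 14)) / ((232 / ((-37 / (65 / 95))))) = -3520360375 / 7486110112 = -0.47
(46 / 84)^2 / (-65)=-529 / 114660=-0.00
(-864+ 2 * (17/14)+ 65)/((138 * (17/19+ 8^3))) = -52972/4706835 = -0.01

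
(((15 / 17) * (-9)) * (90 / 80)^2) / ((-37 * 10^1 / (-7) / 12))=-45927 / 20128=-2.28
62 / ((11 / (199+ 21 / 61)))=753920 / 671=1123.58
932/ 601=1.55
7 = 7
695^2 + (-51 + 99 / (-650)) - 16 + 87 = 313979151 / 650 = 483044.85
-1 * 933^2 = -870489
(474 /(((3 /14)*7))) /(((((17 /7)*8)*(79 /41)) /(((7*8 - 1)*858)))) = 6771765 /17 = 398339.12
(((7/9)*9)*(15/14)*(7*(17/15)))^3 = 1685159/8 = 210644.88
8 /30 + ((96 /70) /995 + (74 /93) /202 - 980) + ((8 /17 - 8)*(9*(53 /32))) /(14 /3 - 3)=-5822637465047 /5560890825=-1047.07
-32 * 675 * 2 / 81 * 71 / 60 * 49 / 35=-883.56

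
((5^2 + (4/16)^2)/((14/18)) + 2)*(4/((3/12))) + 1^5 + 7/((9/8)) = 34952/63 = 554.79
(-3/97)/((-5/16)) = 48/485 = 0.10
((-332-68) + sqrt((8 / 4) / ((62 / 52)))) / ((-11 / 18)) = 7200 / 11-36*sqrt(403) / 341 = 652.43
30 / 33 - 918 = -10088 / 11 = -917.09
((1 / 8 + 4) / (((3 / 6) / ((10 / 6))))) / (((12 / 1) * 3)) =55 / 144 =0.38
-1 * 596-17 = -613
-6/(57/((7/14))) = -1/19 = -0.05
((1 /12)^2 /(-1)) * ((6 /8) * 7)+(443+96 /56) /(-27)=-199673 /12096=-16.51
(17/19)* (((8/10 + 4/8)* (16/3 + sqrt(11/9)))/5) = 221* sqrt(11)/2850 + 1768/1425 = 1.50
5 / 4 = 1.25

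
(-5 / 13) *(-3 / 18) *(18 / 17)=15 / 221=0.07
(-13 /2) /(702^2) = -1 /75816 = -0.00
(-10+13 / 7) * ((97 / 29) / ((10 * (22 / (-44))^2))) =-11058 / 1015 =-10.89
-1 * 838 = -838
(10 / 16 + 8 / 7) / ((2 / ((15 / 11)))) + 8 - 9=0.21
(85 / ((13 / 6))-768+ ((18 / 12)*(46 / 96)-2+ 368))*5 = -753065 / 416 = -1810.25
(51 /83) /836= 51 /69388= 0.00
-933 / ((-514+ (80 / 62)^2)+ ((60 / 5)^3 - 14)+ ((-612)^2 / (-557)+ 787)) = -499413441 / 704549815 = -0.71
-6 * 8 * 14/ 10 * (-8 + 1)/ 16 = 147/ 5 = 29.40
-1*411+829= 418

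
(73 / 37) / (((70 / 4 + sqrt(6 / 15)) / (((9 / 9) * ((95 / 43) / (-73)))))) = -33250 / 9732147 + 380 * sqrt(10) / 9732147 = -0.00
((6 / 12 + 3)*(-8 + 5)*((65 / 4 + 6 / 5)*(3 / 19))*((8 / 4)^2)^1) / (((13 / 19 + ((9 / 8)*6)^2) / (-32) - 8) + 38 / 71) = 12.99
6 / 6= 1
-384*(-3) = 1152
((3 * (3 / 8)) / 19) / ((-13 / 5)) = -45 / 1976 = -0.02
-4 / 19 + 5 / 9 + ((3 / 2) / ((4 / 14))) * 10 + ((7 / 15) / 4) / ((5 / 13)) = 908837 / 17100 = 53.15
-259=-259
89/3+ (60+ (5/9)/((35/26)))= 5675/63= 90.08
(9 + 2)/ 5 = 11/ 5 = 2.20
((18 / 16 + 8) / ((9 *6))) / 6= 0.03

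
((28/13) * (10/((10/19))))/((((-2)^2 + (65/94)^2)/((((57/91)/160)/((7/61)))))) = 145933167/468101270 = 0.31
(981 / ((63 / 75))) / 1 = 8175 / 7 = 1167.86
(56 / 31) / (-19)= -56 / 589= -0.10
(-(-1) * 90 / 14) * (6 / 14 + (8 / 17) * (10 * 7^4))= 60507495 / 833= 72638.05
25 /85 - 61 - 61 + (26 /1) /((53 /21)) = -100375 /901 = -111.40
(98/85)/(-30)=-49/1275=-0.04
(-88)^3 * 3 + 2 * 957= -2042502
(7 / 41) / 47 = 7 / 1927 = 0.00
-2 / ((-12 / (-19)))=-19 / 6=-3.17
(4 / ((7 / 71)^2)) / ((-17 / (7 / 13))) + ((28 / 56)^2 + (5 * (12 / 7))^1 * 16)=124.36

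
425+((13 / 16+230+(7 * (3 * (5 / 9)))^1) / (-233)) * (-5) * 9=1758985 / 3728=471.83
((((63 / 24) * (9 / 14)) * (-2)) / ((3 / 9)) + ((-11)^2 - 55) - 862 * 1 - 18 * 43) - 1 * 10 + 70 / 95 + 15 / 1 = -239307 / 152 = -1574.39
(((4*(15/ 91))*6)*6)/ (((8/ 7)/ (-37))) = -9990/ 13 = -768.46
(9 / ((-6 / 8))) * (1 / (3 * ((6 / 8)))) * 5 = -80 / 3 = -26.67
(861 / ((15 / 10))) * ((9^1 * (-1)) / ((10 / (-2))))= 5166 / 5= 1033.20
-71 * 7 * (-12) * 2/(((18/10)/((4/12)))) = 19880/9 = 2208.89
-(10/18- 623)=5602/9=622.44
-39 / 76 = -0.51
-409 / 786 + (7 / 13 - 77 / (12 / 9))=-1179809 / 20436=-57.73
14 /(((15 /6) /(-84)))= -2352 /5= -470.40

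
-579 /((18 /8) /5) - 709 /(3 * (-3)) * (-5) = -1680.56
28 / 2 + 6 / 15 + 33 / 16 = 1317 / 80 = 16.46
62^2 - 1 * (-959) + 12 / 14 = 4803.86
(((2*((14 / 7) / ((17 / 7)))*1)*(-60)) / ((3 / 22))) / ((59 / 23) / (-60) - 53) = 2428800 / 177769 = 13.66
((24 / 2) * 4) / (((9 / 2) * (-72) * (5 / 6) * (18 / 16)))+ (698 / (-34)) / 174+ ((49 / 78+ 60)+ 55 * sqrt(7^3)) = 156652874 / 2595645+ 385 * sqrt(7) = 1078.97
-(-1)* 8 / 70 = 4 / 35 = 0.11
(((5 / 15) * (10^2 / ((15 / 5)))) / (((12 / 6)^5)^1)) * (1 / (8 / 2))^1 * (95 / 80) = 475 / 4608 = 0.10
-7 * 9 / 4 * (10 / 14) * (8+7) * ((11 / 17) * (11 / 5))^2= -341.96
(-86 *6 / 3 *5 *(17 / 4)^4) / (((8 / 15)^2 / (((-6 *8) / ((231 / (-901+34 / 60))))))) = -1039441813275 / 5632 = -184559981.05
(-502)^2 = 252004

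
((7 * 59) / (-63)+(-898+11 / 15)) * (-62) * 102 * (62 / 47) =5315667712 / 705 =7539954.20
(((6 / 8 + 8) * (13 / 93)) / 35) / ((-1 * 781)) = -13 / 290532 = -0.00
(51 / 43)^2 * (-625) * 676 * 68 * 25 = -1868168250000 / 1849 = -1010366819.90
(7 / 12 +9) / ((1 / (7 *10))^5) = 48320125000 / 3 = 16106708333.33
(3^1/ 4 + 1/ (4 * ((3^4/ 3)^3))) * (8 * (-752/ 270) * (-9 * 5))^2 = 133572044800/ 177147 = 754018.10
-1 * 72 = -72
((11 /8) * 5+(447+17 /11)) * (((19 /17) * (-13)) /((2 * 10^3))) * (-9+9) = 0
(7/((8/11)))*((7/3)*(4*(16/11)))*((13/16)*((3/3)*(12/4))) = 637/2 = 318.50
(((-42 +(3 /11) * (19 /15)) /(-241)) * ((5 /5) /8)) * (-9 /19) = -20619 /2014760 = -0.01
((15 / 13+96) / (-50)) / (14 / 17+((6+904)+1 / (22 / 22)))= -7157 / 3358550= -0.00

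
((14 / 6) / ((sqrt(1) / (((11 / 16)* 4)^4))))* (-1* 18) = -2402.04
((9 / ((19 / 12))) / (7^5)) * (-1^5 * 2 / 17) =-216 / 5428661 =-0.00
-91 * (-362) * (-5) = -164710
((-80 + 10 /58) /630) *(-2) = 463 /1827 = 0.25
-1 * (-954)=954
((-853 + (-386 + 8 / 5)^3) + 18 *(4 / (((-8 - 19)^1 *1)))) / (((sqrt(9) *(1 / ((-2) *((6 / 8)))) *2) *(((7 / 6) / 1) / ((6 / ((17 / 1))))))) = 4295880.85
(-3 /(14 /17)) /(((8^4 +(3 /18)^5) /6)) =-1189728 /222953479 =-0.01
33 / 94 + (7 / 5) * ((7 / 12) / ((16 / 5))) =5471 / 9024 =0.61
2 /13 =0.15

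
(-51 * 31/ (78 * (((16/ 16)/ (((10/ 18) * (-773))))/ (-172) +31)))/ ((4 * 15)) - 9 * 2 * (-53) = 1533479042915/ 1607438742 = 953.99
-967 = -967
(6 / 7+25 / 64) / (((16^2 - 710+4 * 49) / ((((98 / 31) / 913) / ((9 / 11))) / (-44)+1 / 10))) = -1654133 / 3423530880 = -0.00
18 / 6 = 3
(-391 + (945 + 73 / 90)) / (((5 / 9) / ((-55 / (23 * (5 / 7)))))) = -167167 / 50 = -3343.34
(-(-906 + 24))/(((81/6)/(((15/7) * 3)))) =420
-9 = -9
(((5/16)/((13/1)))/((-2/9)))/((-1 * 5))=9/416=0.02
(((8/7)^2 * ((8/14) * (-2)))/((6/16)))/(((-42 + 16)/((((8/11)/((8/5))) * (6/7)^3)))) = 737280/16823807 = 0.04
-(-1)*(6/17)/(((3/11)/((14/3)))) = 308/51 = 6.04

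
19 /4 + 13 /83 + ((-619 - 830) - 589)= -674987 /332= -2033.09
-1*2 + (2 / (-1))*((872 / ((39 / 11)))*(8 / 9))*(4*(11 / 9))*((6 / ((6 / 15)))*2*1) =-67529786 / 1053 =-64130.85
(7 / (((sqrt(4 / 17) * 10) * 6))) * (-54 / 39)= -21 * sqrt(17) / 260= -0.33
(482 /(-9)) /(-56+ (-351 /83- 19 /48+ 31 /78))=8321248 /9357879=0.89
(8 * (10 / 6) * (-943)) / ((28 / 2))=-898.10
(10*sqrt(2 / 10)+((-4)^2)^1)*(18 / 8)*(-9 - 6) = -540 - 135*sqrt(5) / 2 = -690.93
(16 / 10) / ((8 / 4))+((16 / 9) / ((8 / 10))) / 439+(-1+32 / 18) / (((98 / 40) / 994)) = 6249704 / 19755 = 316.36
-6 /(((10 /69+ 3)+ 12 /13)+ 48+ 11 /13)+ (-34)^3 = -932765219 /23732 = -39304.11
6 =6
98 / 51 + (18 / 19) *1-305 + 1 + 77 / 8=-2259755 / 7752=-291.51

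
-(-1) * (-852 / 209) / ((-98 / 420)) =25560 / 1463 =17.47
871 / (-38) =-871 / 38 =-22.92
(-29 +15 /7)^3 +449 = -6490665 /343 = -18923.22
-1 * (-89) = 89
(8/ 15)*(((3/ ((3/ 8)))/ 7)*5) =64/ 21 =3.05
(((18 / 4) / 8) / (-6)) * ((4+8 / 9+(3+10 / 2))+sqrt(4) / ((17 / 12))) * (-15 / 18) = 2735 / 2448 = 1.12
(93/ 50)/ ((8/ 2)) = 93/ 200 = 0.46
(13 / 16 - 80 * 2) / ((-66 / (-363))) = -28017 / 32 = -875.53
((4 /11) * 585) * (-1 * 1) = -2340 /11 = -212.73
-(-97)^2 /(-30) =9409 /30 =313.63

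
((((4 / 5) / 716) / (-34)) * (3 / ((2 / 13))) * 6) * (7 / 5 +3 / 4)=-5031 / 608600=-0.01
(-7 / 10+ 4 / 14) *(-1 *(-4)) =-58 / 35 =-1.66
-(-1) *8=8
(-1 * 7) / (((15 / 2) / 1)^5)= -224 / 759375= -0.00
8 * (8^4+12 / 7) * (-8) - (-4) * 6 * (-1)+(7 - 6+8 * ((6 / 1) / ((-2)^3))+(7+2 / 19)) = -34882656 / 133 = -262275.61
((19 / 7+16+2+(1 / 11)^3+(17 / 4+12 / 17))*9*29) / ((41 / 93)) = 394775222445 / 25975796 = 15197.81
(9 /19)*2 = 18 /19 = 0.95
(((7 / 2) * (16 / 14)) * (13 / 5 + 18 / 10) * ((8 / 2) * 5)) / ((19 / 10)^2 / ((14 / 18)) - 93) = -3.98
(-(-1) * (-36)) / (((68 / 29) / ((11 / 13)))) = -12.99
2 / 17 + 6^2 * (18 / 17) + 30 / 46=15205 / 391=38.89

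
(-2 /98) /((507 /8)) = -0.00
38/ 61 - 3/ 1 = -145/ 61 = -2.38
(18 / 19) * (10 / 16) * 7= 315 / 76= 4.14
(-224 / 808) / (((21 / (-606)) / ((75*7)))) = 4200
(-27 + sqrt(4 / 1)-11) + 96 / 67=-2316 / 67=-34.57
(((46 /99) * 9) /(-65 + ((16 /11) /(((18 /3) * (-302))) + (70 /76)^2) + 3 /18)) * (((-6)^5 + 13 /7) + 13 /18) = 4911958518412 /9668541519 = 508.04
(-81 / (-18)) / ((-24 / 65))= -195 / 16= -12.19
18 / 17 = 1.06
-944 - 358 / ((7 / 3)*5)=-34114 / 35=-974.69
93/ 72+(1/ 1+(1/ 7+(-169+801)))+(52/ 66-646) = -10.78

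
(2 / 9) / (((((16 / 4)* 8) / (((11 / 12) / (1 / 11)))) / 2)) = 121 / 864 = 0.14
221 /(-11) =-221 /11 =-20.09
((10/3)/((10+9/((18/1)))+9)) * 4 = 0.68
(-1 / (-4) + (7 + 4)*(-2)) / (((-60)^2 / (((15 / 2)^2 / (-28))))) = 87 / 7168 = 0.01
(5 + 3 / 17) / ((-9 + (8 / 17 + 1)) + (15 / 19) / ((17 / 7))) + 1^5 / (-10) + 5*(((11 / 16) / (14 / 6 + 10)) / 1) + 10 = 65161063 / 6887920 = 9.46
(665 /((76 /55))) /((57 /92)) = 44275 /57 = 776.75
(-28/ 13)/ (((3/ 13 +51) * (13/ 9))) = -14/ 481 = -0.03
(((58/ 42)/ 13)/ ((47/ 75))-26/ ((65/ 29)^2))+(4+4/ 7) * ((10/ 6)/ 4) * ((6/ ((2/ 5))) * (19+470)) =13966.42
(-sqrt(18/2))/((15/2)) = -2/5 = -0.40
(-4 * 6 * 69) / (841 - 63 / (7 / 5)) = -414 / 199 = -2.08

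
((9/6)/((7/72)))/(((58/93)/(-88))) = -441936/203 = -2177.02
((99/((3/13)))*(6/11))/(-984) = -39/164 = -0.24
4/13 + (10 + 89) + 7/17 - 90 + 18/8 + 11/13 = 11329/884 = 12.82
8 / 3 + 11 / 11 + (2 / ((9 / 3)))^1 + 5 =28 / 3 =9.33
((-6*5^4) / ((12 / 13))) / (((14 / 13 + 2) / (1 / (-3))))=21125 / 48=440.10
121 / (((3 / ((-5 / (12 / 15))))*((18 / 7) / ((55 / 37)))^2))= -448380625 / 5322672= -84.24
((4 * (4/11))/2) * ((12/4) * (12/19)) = 1.38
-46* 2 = -92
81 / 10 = 8.10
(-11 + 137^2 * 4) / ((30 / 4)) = 10008.67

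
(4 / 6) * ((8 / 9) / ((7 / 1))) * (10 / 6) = 80 / 567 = 0.14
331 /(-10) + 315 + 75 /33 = 31259 /110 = 284.17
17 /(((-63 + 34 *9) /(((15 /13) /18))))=85 /18954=0.00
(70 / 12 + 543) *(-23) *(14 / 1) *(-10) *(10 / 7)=2524633.33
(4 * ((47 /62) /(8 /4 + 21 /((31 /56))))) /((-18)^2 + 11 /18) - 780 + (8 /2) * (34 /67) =-188522912626 /242326739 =-777.97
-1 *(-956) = 956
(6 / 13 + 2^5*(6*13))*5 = 162270 / 13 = 12482.31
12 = 12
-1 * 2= -2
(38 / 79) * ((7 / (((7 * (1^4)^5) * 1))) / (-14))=-19 / 553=-0.03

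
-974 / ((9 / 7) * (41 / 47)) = -320446 / 369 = -868.42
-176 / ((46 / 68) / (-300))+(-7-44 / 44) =78044.17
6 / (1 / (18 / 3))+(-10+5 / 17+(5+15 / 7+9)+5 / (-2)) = 9505 / 238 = 39.94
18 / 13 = 1.38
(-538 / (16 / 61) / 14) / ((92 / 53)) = -869677 / 10304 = -84.40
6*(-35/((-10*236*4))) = 21/944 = 0.02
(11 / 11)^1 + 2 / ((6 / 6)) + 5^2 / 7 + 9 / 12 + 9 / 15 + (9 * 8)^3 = 52255829 / 140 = 373255.92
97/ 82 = 1.18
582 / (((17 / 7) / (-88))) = -358512 / 17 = -21088.94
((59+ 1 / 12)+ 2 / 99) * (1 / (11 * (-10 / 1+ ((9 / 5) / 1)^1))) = -117025 / 178596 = -0.66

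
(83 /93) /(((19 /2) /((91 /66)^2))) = 687323 /3848526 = 0.18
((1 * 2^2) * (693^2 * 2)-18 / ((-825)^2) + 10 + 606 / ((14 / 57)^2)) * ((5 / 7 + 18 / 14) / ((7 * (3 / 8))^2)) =1827103112107456 / 1634180625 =1118054.57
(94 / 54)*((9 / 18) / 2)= 47 / 108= 0.44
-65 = -65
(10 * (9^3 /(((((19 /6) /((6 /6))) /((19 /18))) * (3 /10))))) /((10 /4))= 3240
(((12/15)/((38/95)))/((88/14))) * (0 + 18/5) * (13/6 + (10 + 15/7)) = 1803/110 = 16.39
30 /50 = 3 /5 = 0.60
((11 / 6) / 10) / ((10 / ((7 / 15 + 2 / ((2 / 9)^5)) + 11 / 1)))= 9773357 / 144000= 67.87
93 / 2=46.50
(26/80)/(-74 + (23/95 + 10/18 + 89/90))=-2223/493940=-0.00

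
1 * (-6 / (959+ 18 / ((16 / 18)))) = -24 / 3917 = -0.01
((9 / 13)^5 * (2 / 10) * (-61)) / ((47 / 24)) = -86447736 / 87253855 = -0.99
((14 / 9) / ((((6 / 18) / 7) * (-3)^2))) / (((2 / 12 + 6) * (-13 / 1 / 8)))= -1568 / 4329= -0.36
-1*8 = -8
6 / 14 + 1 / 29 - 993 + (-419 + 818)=-120488 / 203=-593.54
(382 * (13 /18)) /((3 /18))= 4966 /3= 1655.33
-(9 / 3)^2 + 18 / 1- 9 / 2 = 9 / 2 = 4.50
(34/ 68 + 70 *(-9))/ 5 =-1259/ 10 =-125.90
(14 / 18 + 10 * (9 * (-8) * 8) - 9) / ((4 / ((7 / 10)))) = -181699 / 180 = -1009.44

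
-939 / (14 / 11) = -10329 / 14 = -737.79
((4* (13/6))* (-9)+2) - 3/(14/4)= -538/7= -76.86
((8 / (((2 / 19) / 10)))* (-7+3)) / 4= -760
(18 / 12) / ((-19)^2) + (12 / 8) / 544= 2715 / 392768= 0.01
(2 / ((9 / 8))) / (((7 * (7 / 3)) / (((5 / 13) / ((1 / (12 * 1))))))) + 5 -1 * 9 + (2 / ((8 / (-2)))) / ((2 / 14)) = -8915 / 1274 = -7.00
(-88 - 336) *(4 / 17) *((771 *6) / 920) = -980712 / 1955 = -501.64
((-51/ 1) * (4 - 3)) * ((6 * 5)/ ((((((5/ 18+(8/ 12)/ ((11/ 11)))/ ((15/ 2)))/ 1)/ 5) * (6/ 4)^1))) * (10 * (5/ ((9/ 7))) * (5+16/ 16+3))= -14175000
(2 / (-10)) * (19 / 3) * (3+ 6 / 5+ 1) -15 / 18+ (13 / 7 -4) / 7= -18929 / 2450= -7.73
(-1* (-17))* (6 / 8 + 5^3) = 8551 / 4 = 2137.75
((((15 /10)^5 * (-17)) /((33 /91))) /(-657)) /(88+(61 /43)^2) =25743627 /4276662368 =0.01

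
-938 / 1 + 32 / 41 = -38426 / 41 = -937.22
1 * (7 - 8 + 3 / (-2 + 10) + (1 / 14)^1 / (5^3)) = -0.62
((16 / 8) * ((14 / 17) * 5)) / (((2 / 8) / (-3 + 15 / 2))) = 2520 / 17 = 148.24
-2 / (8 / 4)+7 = 6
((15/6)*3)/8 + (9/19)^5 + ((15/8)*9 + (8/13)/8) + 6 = 12316018123/515028592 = 23.91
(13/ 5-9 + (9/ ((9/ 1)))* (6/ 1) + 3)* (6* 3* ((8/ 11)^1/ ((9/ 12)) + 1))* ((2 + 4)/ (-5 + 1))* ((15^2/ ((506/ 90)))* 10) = -154001250/ 2783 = -55336.42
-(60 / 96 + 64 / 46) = -371 / 184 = -2.02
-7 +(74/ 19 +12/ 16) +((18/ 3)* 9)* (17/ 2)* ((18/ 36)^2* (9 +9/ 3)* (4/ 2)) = 209125/ 76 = 2751.64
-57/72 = -19/24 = -0.79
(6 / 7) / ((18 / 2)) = 2 / 21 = 0.10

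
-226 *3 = -678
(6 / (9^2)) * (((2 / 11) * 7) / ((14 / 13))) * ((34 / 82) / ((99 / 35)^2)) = 541450 / 119346777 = 0.00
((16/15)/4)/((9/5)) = 4/27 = 0.15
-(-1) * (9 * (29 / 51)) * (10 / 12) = 145 / 34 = 4.26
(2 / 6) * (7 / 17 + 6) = 109 / 51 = 2.14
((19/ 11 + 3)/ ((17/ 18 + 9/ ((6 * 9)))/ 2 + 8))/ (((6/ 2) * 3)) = 0.06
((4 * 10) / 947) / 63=40 / 59661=0.00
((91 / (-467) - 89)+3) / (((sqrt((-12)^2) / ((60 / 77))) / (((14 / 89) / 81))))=-402530 / 37032633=-0.01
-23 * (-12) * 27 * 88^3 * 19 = 96488257536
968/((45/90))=1936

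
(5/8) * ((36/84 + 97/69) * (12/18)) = 2215/2898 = 0.76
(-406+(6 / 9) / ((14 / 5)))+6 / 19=-405.45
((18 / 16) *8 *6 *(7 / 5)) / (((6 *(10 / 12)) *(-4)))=-189 / 50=-3.78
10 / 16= 5 / 8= 0.62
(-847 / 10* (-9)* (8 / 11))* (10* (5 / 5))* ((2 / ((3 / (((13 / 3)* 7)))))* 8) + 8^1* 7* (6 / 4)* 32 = 899584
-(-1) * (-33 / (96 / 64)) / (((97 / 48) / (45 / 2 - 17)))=-5808 / 97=-59.88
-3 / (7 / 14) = -6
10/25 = 2/5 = 0.40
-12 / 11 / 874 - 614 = -2951504 / 4807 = -614.00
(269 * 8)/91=2152/91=23.65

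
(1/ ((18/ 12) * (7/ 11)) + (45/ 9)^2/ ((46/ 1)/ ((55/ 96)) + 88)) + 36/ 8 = 1107199/ 194376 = 5.70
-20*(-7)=140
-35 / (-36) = 35 / 36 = 0.97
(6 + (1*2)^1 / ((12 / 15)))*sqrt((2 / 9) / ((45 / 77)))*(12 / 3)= 34*sqrt(770) / 45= 20.97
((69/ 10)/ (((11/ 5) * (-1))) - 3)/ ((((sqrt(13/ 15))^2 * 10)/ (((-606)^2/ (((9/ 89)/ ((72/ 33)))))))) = -8824681080/ 1573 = -5610096.05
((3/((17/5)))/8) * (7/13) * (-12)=-315/442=-0.71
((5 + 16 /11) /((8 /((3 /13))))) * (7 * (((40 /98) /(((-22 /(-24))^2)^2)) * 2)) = 22083840 /14655641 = 1.51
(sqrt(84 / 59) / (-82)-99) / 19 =-99 / 19-sqrt(1239) / 45961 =-5.21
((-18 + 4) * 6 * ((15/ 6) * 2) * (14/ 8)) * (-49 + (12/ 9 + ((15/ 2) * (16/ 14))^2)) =-18965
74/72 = 37/36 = 1.03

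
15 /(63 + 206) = 0.06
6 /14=3 /7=0.43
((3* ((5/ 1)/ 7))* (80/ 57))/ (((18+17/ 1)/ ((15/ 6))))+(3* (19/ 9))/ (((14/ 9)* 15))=4527/ 9310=0.49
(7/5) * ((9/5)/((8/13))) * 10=819/20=40.95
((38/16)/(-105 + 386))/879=19/1975992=0.00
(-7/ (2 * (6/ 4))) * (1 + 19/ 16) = -245/ 48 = -5.10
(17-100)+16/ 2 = -75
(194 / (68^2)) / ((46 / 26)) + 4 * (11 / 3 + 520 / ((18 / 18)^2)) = 334161767 / 159528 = 2094.69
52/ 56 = 13/ 14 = 0.93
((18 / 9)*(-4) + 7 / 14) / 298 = -0.03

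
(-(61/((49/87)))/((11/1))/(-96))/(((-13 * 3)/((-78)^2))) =-68991/4312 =-16.00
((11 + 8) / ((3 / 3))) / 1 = 19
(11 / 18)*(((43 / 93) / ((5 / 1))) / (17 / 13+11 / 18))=6149 / 208785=0.03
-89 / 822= -0.11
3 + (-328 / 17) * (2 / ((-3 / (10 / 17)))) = 9161 / 867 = 10.57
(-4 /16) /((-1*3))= 1 /12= 0.08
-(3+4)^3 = -343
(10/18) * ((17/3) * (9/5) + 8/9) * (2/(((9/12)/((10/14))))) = 19960/1701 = 11.73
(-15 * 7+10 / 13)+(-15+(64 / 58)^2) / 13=-1151146 / 10933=-105.29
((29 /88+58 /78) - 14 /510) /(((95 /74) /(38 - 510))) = -1331835202 /3464175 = -384.46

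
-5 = -5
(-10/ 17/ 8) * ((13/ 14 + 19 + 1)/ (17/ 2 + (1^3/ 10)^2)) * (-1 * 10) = 1.81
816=816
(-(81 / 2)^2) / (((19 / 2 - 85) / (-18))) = -59049 / 151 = -391.05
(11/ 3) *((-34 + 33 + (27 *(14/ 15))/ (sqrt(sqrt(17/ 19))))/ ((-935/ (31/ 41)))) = -1302 *17^(3/ 4) *19^(1/ 4)/ 296225 + 31/ 10455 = -0.07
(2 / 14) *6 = 6 / 7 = 0.86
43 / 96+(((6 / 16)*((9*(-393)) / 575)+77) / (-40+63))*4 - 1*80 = -84507053 / 1269600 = -66.56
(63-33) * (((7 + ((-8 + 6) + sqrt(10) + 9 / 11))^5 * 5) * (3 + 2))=101183835000 * sqrt(10) / 14641 + 3535647168000 / 161051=43808063.03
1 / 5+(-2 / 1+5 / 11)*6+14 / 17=-7713 / 935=-8.25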